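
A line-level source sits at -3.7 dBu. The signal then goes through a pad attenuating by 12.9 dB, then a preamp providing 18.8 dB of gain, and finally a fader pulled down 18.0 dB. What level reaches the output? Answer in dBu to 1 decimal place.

-15.8 dBu

In dB, series stages simply add:
-3.7 − 12.9 + 18.8 − 18.0 = -15.8 dBu.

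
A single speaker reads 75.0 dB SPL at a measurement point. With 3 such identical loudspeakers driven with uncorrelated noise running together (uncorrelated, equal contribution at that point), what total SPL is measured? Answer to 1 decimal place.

3 equal incoherent sources raise the level by 10·log₁₀(3) = 4.77 dB.
L_total = 75.0 + 4.77 = 79.8 dB SPL.

79.8 dB SPL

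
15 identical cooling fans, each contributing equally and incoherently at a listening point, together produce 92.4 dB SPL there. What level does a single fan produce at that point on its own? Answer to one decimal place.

80.6 dB SPL

15 equal incoherent sources add 10·log₁₀(15) = 11.76 dB over one source.
L_one = 92.4 − 11.76 = 80.6 dB SPL.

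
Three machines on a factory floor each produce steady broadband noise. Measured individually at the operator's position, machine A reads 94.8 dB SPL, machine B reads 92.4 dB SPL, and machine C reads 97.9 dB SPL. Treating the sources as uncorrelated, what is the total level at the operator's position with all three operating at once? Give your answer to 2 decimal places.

Add the sources as powers (linear), then convert back to dB:
L_total = 10·log₁₀(10^(94.8/10) + 10^(92.4/10) + 10^(97.9/10)) = 10·log₁₀(10924000000) = 100.38 dB SPL.

100.38 dB SPL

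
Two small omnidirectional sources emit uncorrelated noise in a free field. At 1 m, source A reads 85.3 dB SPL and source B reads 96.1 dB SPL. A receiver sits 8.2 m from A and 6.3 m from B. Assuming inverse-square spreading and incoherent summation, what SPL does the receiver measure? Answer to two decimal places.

80.32 dB SPL

At the listener: L_A = 85.3 − 20·log₁₀(8.2) = 67.024 dB; L_B = 96.1 − 20·log₁₀(6.3) = 80.113 dB.
Combined: 10·log₁₀(10^(67.024/10)+10^(80.113/10)) = 80.32 dB SPL.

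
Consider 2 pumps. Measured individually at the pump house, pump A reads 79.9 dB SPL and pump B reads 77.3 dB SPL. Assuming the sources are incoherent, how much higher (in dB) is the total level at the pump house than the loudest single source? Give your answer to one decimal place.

Uncorrelated sources add in intensity (power), not in dB.
L_total = 10·log₁₀(10^(79.9/10) + 10^(77.3/10)) = 81.80 dB SPL.
Excess over the loudest (79.9 dB): 81.80 − 79.9 = 1.9 dB.

1.9 dB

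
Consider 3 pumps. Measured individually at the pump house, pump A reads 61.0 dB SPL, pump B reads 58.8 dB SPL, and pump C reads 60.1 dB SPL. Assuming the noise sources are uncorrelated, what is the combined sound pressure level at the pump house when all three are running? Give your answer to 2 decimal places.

64.83 dB SPL

Add the sources as powers (linear), then convert back to dB:
L_total = 10·log₁₀(10^(61.0/10) + 10^(58.8/10) + 10^(60.1/10)) = 10·log₁₀(3041000) = 64.83 dB SPL.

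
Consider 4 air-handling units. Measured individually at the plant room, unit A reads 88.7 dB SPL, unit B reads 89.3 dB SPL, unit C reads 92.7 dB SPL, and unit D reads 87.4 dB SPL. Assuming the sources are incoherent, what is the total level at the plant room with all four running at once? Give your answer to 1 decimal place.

96.0 dB SPL

Uncorrelated sources add in intensity (power), not in dB.
L_total = 10·log₁₀(10^(88.7/10) + 10^(89.3/10) + 10^(92.7/10) + 10^(87.4/10)) = 10·log₁₀(4004000000) = 96.0 dB SPL.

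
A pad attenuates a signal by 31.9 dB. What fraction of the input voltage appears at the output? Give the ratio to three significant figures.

0.0254

Voltage ratio = 10^(dB/20).
10^(-31.9/20) = 10^(-1.595) = 0.0254.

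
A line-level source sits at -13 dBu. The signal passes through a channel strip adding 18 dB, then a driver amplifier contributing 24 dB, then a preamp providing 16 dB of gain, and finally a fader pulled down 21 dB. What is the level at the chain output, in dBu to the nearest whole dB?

Gain stages sum in dB:
-13 + 18 + 24 + 16 − 21 = +24 dBu.

+24 dBu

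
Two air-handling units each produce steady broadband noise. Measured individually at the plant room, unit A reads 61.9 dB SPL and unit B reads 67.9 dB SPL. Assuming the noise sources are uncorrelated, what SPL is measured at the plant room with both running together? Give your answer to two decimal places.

Uncorrelated sources add in intensity (power), not in dB.
L_total = 10·log₁₀(10^(61.9/10) + 10^(67.9/10)) = 10·log₁₀(7715000) = 68.87 dB SPL.

68.87 dB SPL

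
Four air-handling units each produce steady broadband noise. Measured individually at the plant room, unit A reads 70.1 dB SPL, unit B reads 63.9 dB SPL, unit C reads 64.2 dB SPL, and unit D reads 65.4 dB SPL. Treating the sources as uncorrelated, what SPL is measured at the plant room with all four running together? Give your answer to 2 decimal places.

Uncorrelated sources add in intensity (power), not in dB.
L_total = 10·log₁₀(10^(70.1/10) + 10^(63.9/10) + 10^(64.2/10) + 10^(65.4/10)) = 10·log₁₀(18790000) = 72.74 dB SPL.

72.74 dB SPL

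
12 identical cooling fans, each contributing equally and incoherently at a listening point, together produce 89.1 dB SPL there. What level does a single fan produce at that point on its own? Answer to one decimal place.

12 equal incoherent sources add 10·log₁₀(12) = 10.79 dB over one source.
L_one = 89.1 − 10.79 = 78.3 dB SPL.

78.3 dB SPL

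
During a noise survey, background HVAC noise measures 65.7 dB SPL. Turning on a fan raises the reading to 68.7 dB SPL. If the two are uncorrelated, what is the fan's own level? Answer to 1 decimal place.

65.7 dB SPL

Remove the background by subtracting linear intensities:
L_src = 10·log₁₀(10^(68.7/10) − 10^(65.7/10)) = 10·log₁₀(3698000) = 65.7 dB SPL.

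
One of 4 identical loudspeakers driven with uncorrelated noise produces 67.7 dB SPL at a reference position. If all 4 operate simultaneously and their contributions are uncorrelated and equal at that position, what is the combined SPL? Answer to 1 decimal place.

73.7 dB SPL

4 equal incoherent sources raise the level by 10·log₁₀(4) = 6.02 dB.
L_total = 67.7 + 6.02 = 73.7 dB SPL.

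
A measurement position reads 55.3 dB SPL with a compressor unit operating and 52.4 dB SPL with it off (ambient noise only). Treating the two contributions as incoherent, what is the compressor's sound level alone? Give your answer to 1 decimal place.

Background correction is a power subtraction:
L_src = 10·log₁₀(10^(55.3/10) − 10^(52.4/10)) = 10·log₁₀(165100) = 52.2 dB SPL.

52.2 dB SPL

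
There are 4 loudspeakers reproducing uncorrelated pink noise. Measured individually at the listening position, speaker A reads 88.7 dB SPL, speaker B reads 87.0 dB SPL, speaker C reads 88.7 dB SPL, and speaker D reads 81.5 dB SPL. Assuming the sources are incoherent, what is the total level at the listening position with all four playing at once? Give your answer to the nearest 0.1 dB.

Uncorrelated sources add in intensity (power), not in dB.
L_total = 10·log₁₀(10^(88.7/10) + 10^(87.0/10) + 10^(88.7/10) + 10^(81.5/10)) = 10·log₁₀(2125000000) = 93.3 dB SPL.

93.3 dB SPL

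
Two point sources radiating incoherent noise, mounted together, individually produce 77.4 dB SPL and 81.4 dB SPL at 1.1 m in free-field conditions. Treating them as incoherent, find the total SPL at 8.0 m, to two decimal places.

65.62 dB SPL

Combined at 1.1 m: 10·log₁₀(10^(77.4/10)+10^(81.4/10)) = 82.855 dB SPL.
Then apply −20·log₁₀(8.0/1.1) = -17.234 dB → 65.62 dB SPL.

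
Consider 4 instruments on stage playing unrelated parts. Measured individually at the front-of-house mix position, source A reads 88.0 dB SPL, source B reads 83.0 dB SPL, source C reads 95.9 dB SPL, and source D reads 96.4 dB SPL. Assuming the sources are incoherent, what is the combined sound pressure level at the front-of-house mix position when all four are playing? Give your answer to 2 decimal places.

Uncorrelated sources add in intensity (power), not in dB.
L_total = 10·log₁₀(10^(88.0/10) + 10^(83.0/10) + 10^(95.9/10) + 10^(96.4/10)) = 10·log₁₀(9086000000) = 99.58 dB SPL.

99.58 dB SPL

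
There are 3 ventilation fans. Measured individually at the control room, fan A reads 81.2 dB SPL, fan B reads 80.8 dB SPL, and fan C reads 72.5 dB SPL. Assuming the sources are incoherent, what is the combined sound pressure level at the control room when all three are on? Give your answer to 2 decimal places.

Incoherent sources sum as intensities:
L_total = 10·log₁₀(10^(81.2/10) + 10^(80.8/10) + 10^(72.5/10)) = 10·log₁₀(269800000) = 84.31 dB SPL.

84.31 dB SPL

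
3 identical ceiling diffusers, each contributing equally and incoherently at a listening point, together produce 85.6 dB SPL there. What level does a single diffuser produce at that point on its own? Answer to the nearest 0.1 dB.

3 equal incoherent sources add 10·log₁₀(3) = 4.77 dB over one source.
L_one = 85.6 − 4.77 = 80.8 dB SPL.

80.8 dB SPL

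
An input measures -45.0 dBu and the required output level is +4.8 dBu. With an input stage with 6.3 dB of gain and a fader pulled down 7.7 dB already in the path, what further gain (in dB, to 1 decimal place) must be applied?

The required make-up gain is the shortfall in the dB sum.
G = +4.8 − (-45.0) − 6.3 + 7.7 = 51.2 dB.

51.2 dB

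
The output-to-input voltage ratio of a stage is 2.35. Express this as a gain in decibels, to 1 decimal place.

7.4 dB

For a voltage ratio, dB = 20·log₁₀(V₂/V₁).
20·log₁₀(2.35) = 7.4 dB.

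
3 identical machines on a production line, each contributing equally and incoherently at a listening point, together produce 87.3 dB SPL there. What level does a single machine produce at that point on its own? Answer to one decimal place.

3 equal incoherent sources add 10·log₁₀(3) = 4.77 dB over one source.
L_one = 87.3 − 4.77 = 82.5 dB SPL.

82.5 dB SPL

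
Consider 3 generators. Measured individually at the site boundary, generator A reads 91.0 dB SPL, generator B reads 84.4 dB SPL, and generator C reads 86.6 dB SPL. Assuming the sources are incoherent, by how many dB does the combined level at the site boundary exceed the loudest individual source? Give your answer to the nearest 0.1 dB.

Add the sources as powers (linear), then convert back to dB:
L_total = 10·log₁₀(10^(91.0/10) + 10^(84.4/10) + 10^(86.6/10)) = 92.99 dB SPL.
Excess over the loudest (91.0 dB): 92.99 − 91.0 = 2.0 dB.

2.0 dB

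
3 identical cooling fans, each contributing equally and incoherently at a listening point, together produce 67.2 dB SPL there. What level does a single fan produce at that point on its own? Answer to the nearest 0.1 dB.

62.4 dB SPL

3 equal incoherent sources add 10·log₁₀(3) = 4.77 dB over one source.
L_one = 67.2 − 4.77 = 62.4 dB SPL.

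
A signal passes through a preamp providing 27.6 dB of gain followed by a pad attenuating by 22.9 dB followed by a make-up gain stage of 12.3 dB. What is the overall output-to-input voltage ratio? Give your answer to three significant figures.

Net gain = 27.6 + (−22.9) + 12.3 = 17.0 dB.
Voltage ratio = 10^(17.0/20) = 7.08.

7.08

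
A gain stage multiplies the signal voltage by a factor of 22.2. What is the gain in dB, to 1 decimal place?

26.9 dB

Voltage is an amplitude quantity, so gain = 20·log₁₀(V_out/V_in).
20·log₁₀(22.2) = 26.9 dB.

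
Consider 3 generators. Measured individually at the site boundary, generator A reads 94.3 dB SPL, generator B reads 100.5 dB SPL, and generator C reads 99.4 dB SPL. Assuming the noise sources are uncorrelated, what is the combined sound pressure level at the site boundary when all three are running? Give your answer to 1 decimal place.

103.5 dB SPL

Incoherent sources sum as intensities:
L_total = 10·log₁₀(10^(94.3/10) + 10^(100.5/10) + 10^(99.4/10)) = 10·log₁₀(22621000000) = 103.5 dB SPL.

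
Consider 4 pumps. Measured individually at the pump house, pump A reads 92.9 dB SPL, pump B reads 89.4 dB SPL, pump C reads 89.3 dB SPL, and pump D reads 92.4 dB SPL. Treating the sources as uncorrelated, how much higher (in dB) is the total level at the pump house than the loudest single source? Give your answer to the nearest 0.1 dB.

Uncorrelated sources add in intensity (power), not in dB.
L_total = 10·log₁₀(10^(92.9/10) + 10^(89.4/10) + 10^(89.3/10) + 10^(92.4/10)) = 97.33 dB SPL.
Excess over the loudest (92.9 dB): 97.33 − 92.9 = 4.4 dB.

4.4 dB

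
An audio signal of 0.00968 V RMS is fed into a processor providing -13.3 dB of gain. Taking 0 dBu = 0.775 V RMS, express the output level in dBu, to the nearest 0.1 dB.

-51.4 dBu

Input level: 20·log₁₀(0.00968/0.775) = -38.07 dBu.
Output: -38.07 − 13.3 = -51.4 dBu.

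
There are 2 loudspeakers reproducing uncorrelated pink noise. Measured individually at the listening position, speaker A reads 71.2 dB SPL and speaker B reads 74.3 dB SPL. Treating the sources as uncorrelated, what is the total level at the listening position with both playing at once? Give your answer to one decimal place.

Add the sources as powers (linear), then convert back to dB:
L_total = 10·log₁₀(10^(71.2/10) + 10^(74.3/10)) = 10·log₁₀(40100000) = 76.0 dB SPL.

76.0 dB SPL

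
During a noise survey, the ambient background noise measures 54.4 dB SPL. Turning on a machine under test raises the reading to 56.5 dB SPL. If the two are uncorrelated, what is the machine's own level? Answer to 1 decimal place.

Subtract intensities: L_src = 10·log₁₀(10^(L_total/10) − 10^(L_bg/10)).
L_src = 10·log₁₀(10^(56.5/10) − 10^(54.4/10)) = 10·log₁₀(171300) = 52.3 dB SPL.

52.3 dB SPL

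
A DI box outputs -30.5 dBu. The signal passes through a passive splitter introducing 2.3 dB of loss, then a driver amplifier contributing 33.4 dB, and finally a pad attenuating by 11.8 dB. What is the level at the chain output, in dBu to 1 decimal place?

-11.2 dBu

Cascaded gains and losses add directly in dB.
-30.5 − 2.3 + 33.4 − 11.8 = -11.2 dBu.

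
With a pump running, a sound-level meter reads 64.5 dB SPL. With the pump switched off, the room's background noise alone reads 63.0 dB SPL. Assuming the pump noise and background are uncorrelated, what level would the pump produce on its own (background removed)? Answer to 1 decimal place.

Background correction is a power subtraction:
L_src = 10·log₁₀(10^(64.5/10) − 10^(63.0/10)) = 10·log₁₀(823100) = 59.2 dB SPL.

59.2 dB SPL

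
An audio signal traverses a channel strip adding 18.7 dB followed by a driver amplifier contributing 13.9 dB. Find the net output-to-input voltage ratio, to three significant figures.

42.7

Net gain = 18.7 + 13.9 = 32.6 dB.
Voltage ratio = 10^(32.6/20) = 42.7.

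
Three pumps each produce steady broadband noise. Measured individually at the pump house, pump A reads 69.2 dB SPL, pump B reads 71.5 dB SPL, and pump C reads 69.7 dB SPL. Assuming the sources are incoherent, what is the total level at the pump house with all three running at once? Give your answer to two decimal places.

Incoherent sources sum as intensities:
L_total = 10·log₁₀(10^(69.2/10) + 10^(71.5/10) + 10^(69.7/10)) = 10·log₁₀(31780000) = 75.02 dB SPL.

75.02 dB SPL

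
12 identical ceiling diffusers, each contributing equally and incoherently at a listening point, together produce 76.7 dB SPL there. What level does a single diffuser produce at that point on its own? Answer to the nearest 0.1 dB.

65.9 dB SPL

12 equal incoherent sources add 10·log₁₀(12) = 10.79 dB over one source.
L_one = 76.7 − 10.79 = 65.9 dB SPL.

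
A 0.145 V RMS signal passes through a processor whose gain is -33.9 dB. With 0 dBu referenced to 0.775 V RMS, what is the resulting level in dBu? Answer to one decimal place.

Input level: 20·log₁₀(0.145/0.775) = -14.56 dBu.
Output: -14.56 − 33.9 = -48.5 dBu.

-48.5 dBu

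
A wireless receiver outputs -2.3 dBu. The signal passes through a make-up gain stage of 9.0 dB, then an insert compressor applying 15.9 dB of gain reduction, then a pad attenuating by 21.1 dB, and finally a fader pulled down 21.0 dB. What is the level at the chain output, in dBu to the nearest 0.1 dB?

-51.3 dBu

In dB, series stages simply add:
-2.3 + 9.0 − 15.9 − 21.1 − 21.0 = -51.3 dBu.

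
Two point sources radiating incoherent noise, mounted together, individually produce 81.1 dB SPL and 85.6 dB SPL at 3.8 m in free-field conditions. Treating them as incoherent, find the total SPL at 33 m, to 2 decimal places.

Combined at 3.8 m: 10·log₁₀(10^(81.1/10)+10^(85.6/10)) = 86.919 dB SPL.
Then apply −20·log₁₀(33/3.8) = -18.775 dB → 68.14 dB SPL.

68.14 dB SPL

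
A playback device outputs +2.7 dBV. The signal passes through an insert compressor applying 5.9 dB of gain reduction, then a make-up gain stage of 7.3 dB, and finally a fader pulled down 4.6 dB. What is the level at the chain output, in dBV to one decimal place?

-0.5 dBV

Cascaded gains and losses add directly in dB.
+2.7 − 5.9 + 7.3 − 4.6 = -0.5 dBV.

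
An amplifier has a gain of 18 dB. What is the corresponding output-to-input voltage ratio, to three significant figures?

Voltage ratio = 10^(dB/20).
10^(18/20) = 10^(0.9000) = 7.94.

7.94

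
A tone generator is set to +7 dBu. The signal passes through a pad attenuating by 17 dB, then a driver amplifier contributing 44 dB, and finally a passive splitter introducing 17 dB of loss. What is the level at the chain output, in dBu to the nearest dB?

Gain stages sum in dB:
+7 − 17 + 44 − 17 = +17 dBu.

+17 dBu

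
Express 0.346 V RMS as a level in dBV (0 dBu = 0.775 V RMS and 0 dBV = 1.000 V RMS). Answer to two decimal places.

dBV = 20·log₁₀(V / 1.000 V).
20·log₁₀(0.346/1.000) = -9.22 dBV.

-9.22 dBV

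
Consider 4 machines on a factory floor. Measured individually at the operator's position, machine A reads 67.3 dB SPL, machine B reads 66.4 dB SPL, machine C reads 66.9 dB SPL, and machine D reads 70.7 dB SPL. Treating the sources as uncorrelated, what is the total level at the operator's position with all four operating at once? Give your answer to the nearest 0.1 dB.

Uncorrelated sources add in intensity (power), not in dB.
L_total = 10·log₁₀(10^(67.3/10) + 10^(66.4/10) + 10^(66.9/10) + 10^(70.7/10)) = 10·log₁₀(26380000) = 74.2 dB SPL.

74.2 dB SPL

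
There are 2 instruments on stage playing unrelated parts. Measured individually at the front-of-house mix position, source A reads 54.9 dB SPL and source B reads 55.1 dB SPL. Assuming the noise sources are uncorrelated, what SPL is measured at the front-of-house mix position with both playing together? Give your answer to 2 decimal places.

58.01 dB SPL

Add the sources as powers (linear), then convert back to dB:
L_total = 10·log₁₀(10^(54.9/10) + 10^(55.1/10)) = 10·log₁₀(632600) = 58.01 dB SPL.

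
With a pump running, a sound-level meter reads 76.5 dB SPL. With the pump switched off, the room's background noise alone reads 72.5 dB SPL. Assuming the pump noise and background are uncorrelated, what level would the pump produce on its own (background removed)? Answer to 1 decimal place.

74.3 dB SPL

Background correction is a power subtraction:
L_src = 10·log₁₀(10^(76.5/10) − 10^(72.5/10)) = 10·log₁₀(26890000) = 74.3 dB SPL.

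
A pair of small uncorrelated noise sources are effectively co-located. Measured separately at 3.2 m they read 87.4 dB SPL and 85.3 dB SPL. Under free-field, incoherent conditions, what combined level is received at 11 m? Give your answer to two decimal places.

Combined at 3.2 m: 10·log₁₀(10^(87.4/10)+10^(85.3/10)) = 89.486 dB SPL.
Then apply −20·log₁₀(11/3.2) = -10.725 dB → 78.76 dB SPL.

78.76 dB SPL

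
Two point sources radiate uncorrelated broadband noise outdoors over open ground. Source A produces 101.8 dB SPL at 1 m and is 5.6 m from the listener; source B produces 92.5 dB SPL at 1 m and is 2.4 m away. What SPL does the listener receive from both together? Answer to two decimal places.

88.98 dB SPL

At the listener: L_A = 101.8 − 20·log₁₀(5.6) = 86.836 dB; L_B = 92.5 − 20·log₁₀(2.4) = 84.896 dB.
Combined: 10·log₁₀(10^(86.836/10)+10^(84.896/10)) = 88.98 dB SPL.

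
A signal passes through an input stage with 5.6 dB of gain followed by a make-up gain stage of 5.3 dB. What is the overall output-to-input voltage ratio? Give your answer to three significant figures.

3.51

Net gain = 5.6 + 5.3 = 10.9 dB.
Voltage ratio = 10^(10.9/20) = 3.51.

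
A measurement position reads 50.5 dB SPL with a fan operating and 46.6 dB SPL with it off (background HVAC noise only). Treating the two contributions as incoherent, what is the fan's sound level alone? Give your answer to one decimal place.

48.2 dB SPL

Remove the background by subtracting linear intensities:
L_src = 10·log₁₀(10^(50.5/10) − 10^(46.6/10)) = 10·log₁₀(66490) = 48.2 dB SPL.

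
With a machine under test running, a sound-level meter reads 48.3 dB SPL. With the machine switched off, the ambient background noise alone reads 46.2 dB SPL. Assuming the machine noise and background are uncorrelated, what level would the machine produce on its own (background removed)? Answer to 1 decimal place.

Remove the background by subtracting linear intensities:
L_src = 10·log₁₀(10^(48.3/10) − 10^(46.2/10)) = 10·log₁₀(25920) = 44.1 dB SPL.

44.1 dB SPL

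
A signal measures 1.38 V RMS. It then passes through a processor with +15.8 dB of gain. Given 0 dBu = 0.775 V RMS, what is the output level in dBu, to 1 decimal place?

Input level: 20·log₁₀(1.38/0.775) = 5.01 dBu.
Output: 5.01 + 15.8 = +20.8 dBu.

+20.8 dBu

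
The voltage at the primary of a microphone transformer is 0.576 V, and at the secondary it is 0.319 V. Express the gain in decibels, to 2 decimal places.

Voltage ratio → dB uses the 20·log₁₀ form:
20·log₁₀(0.319/0.576) = 20·log₁₀(0.5538) = -5.13 dB.

-5.13 dB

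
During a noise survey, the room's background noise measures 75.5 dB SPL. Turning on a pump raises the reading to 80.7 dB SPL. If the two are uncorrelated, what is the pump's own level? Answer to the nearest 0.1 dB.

Remove the background by subtracting linear intensities:
L_src = 10·log₁₀(10^(80.7/10) − 10^(75.5/10)) = 10·log₁₀(82010000) = 79.1 dB SPL.

79.1 dB SPL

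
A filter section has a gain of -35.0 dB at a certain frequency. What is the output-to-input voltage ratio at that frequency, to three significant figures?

0.0178

Voltage ratio = 10^(dB/20).
10^(-35.0/20) = 10^(-1.750) = 0.0178.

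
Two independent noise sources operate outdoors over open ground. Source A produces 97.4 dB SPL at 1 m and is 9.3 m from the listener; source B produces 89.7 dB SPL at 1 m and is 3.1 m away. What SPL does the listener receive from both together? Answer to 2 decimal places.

At the listener: L_A = 97.4 − 20·log₁₀(9.3) = 78.030 dB; L_B = 89.7 − 20·log₁₀(3.1) = 79.873 dB.
Combined: 10·log₁₀(10^(78.030/10)+10^(79.873/10)) = 82.06 dB SPL.

82.06 dB SPL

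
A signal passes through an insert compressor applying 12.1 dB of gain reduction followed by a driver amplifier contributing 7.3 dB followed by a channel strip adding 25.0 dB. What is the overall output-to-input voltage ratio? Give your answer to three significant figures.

10.2

Net gain = (−12.1) + 7.3 + 25.0 = 20.2 dB.
Voltage ratio = 10^(20.2/20) = 10.2.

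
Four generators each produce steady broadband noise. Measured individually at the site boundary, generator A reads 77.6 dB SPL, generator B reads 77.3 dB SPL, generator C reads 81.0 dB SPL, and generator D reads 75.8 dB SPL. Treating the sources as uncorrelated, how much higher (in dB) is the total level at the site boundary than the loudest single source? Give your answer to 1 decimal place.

Add the sources as powers (linear), then convert back to dB:
L_total = 10·log₁₀(10^(77.6/10) + 10^(77.3/10) + 10^(81.0/10) + 10^(75.8/10)) = 84.40 dB SPL.
Excess over the loudest (81.0 dB): 84.40 − 81.0 = 3.4 dB.

3.4 dB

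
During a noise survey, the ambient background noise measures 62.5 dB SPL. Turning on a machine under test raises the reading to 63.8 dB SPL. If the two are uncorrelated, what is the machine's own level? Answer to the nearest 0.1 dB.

57.9 dB SPL

Background correction is a power subtraction:
L_src = 10·log₁₀(10^(63.8/10) − 10^(62.5/10)) = 10·log₁₀(620600) = 57.9 dB SPL.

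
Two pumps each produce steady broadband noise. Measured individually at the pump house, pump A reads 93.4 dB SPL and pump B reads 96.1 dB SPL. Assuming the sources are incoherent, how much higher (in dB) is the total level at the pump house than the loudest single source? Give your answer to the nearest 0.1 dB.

1.9 dB

Add the sources as powers (linear), then convert back to dB:
L_total = 10·log₁₀(10^(93.4/10) + 10^(96.1/10)) = 97.97 dB SPL.
Excess over the loudest (96.1 dB): 97.97 − 96.1 = 1.9 dB.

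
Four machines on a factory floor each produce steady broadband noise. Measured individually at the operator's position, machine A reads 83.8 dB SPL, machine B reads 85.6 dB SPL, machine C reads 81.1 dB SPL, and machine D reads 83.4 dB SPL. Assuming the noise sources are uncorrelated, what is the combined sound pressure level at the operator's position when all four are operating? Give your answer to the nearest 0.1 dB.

89.8 dB SPL

Incoherent sources sum as intensities:
L_total = 10·log₁₀(10^(83.8/10) + 10^(85.6/10) + 10^(81.1/10) + 10^(83.4/10)) = 10·log₁₀(950600000) = 89.8 dB SPL.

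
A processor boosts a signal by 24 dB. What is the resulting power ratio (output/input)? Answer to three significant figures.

251

Power ratio = 10^(dB/10).
10^(24/10) = 10^(2.400) = 251.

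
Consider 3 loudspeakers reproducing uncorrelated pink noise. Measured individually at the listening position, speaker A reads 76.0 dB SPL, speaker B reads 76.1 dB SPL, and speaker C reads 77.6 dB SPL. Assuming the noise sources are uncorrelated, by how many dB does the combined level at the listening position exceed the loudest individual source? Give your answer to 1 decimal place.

Add the sources as powers (linear), then convert back to dB:
L_total = 10·log₁₀(10^(76.0/10) + 10^(76.1/10) + 10^(77.6/10)) = 81.40 dB SPL.
Excess over the loudest (77.6 dB): 81.40 − 77.6 = 3.8 dB.

3.8 dB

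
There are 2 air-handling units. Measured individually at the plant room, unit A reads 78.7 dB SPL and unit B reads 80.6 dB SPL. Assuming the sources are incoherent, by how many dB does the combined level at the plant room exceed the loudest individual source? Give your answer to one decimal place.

Incoherent sources sum as intensities:
L_total = 10·log₁₀(10^(78.7/10) + 10^(80.6/10)) = 82.76 dB SPL.
Excess over the loudest (80.6 dB): 82.76 − 80.6 = 2.2 dB.

2.2 dB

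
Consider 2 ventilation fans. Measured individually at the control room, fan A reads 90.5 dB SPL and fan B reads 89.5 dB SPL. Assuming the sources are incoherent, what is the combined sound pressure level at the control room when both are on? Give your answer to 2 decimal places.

Uncorrelated sources add in intensity (power), not in dB.
L_total = 10·log₁₀(10^(90.5/10) + 10^(89.5/10)) = 10·log₁₀(2013000000) = 93.04 dB SPL.

93.04 dB SPL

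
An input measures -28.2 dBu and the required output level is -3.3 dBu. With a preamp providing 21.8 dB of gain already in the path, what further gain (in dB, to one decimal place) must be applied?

3.1 dB

The required make-up gain is the shortfall in the dB sum.
G = -3.3 − (-28.2) − 21.8 = 3.1 dB.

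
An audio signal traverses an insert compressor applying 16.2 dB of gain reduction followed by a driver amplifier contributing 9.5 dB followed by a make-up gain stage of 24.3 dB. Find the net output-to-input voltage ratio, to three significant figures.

7.59

Net gain = (−16.2) + 9.5 + 24.3 = 17.6 dB.
Voltage ratio = 10^(17.6/20) = 7.59.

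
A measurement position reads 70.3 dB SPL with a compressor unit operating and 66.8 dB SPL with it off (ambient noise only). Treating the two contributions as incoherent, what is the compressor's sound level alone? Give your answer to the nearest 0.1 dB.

Remove the background by subtracting linear intensities:
L_src = 10·log₁₀(10^(70.3/10) − 10^(66.8/10)) = 10·log₁₀(5929000) = 67.7 dB SPL.

67.7 dB SPL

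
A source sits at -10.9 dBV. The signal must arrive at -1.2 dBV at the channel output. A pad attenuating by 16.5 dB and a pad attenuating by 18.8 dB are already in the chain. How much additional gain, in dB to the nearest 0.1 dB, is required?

45.0 dB

The required make-up gain is the shortfall in the dB sum.
G = -1.2 − (-10.9) + 16.5 + 18.8 = 45.0 dB.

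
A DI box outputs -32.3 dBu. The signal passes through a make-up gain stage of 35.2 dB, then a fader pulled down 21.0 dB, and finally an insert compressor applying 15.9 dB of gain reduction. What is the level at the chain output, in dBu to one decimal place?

Cascaded gains and losses add directly in dB.
-32.3 + 35.2 − 21.0 − 15.9 = -34.0 dBu.

-34.0 dBu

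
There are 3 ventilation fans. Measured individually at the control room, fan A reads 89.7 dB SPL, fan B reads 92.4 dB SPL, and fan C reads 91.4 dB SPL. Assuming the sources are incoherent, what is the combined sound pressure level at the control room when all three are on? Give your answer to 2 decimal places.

96.08 dB SPL

Add the sources as powers (linear), then convert back to dB:
L_total = 10·log₁₀(10^(89.7/10) + 10^(92.4/10) + 10^(91.4/10)) = 10·log₁₀(4051000000) = 96.08 dB SPL.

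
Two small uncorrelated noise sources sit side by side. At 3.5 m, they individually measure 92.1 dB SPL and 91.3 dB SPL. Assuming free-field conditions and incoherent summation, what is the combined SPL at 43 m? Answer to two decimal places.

Combined at 3.5 m: 10·log₁₀(10^(92.1/10)+10^(91.3/10)) = 94.729 dB SPL.
Then apply −20·log₁₀(43/3.5) = -21.788 dB → 72.94 dB SPL.

72.94 dB SPL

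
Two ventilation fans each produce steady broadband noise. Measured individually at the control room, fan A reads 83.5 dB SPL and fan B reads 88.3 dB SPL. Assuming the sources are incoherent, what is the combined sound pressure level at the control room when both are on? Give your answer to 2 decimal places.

89.54 dB SPL

Uncorrelated sources add in intensity (power), not in dB.
L_total = 10·log₁₀(10^(83.5/10) + 10^(88.3/10)) = 10·log₁₀(900000000) = 89.54 dB SPL.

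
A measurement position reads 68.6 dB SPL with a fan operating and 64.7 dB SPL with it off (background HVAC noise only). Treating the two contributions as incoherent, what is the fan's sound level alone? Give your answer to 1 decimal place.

66.3 dB SPL

Remove the background by subtracting linear intensities:
L_src = 10·log₁₀(10^(68.6/10) − 10^(64.7/10)) = 10·log₁₀(4293000) = 66.3 dB SPL.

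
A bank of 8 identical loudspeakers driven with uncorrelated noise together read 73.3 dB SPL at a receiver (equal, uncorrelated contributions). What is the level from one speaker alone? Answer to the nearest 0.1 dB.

64.3 dB SPL

8 equal incoherent sources add 10·log₁₀(8) = 9.03 dB over one source.
L_one = 73.3 − 9.03 = 64.3 dB SPL.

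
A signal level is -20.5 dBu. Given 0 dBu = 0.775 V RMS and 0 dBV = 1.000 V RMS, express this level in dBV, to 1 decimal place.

The offset between the scales is 20·log₁₀(0.775/1.000) = −2.214 dB.
So dBV = -20.5 − 2.214 = -22.7 dBV.

-22.7 dBV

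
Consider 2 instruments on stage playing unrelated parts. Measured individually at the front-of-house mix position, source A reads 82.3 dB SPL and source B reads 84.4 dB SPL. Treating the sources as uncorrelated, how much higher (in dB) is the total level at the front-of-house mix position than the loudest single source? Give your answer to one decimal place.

2.1 dB

Incoherent sources sum as intensities:
L_total = 10·log₁₀(10^(82.3/10) + 10^(84.4/10)) = 86.49 dB SPL.
Excess over the loudest (84.4 dB): 86.49 − 84.4 = 2.1 dB.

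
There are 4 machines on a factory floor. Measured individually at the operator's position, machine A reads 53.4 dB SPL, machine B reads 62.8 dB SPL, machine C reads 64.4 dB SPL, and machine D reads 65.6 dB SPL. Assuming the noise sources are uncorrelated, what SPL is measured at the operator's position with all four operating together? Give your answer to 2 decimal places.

Incoherent sources sum as intensities:
L_total = 10·log₁₀(10^(53.4/10) + 10^(62.8/10) + 10^(64.4/10) + 10^(65.6/10)) = 10·log₁₀(8509000) = 69.30 dB SPL.

69.30 dB SPL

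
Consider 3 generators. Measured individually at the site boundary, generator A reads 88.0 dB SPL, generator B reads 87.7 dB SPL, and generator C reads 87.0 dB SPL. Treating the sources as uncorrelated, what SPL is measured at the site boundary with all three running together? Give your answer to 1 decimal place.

92.4 dB SPL

Incoherent sources sum as intensities:
L_total = 10·log₁₀(10^(88.0/10) + 10^(87.7/10) + 10^(87.0/10)) = 10·log₁₀(1721000000) = 92.4 dB SPL.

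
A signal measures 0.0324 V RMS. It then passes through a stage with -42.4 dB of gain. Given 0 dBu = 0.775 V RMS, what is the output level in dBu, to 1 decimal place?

-70.0 dBu

Input level: 20·log₁₀(0.0324/0.775) = -27.58 dBu.
Output: -27.58 − 42.4 = -70.0 dBu.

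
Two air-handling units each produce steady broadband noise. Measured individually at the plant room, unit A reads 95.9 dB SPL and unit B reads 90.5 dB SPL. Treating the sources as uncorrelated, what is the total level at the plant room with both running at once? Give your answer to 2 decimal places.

Incoherent sources sum as intensities:
L_total = 10·log₁₀(10^(95.9/10) + 10^(90.5/10)) = 10·log₁₀(5012000000) = 97.00 dB SPL.

97.00 dB SPL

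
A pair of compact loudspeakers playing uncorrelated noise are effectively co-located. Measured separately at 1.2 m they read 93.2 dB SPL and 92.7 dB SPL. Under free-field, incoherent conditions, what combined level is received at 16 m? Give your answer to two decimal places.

73.47 dB SPL

Combined at 1.2 m: 10·log₁₀(10^(93.2/10)+10^(92.7/10)) = 95.967 dB SPL.
Then apply −20·log₁₀(16/1.2) = -22.499 dB → 73.47 dB SPL.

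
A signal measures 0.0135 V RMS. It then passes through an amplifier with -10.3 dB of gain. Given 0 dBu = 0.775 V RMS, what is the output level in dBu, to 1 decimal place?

-45.5 dBu

Input level: 20·log₁₀(0.0135/0.775) = -35.18 dBu.
Output: -35.18 − 10.3 = -45.5 dBu.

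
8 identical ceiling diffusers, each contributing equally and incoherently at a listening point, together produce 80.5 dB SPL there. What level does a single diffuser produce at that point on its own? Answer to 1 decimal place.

8 equal incoherent sources add 10·log₁₀(8) = 9.03 dB over one source.
L_one = 80.5 − 9.03 = 71.5 dB SPL.

71.5 dB SPL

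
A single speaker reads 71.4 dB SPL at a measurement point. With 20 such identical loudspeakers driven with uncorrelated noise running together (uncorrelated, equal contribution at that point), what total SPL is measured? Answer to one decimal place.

20 equal incoherent sources raise the level by 10·log₁₀(20) = 13.01 dB.
L_total = 71.4 + 13.01 = 84.4 dB SPL.

84.4 dB SPL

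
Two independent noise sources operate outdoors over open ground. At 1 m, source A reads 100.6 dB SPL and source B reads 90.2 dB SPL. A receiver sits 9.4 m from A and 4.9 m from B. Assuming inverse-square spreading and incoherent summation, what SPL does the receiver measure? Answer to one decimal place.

At the listener: L_A = 100.6 − 20·log₁₀(9.4) = 81.14 dB; L_B = 90.2 − 20·log₁₀(4.9) = 76.40 dB.
Combined: 10·log₁₀(10^(81.14/10)+10^(76.40/10)) = 82.4 dB SPL.

82.4 dB SPL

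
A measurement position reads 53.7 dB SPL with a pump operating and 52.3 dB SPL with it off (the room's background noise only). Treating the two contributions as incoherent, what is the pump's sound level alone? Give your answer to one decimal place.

Subtract intensities: L_src = 10·log₁₀(10^(L_total/10) − 10^(L_bg/10)).
L_src = 10·log₁₀(10^(53.7/10) − 10^(52.3/10)) = 10·log₁₀(64600) = 48.1 dB SPL.

48.1 dB SPL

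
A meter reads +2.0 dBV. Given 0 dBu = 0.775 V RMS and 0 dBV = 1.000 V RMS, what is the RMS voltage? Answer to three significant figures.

V = 1.000 V × 10^(+2.0/20).
= 1.000 × 1.259 = 1.26 V.

1.26 V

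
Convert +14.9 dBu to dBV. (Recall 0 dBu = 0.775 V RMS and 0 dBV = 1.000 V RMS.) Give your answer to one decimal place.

The offset between the scales is 20·log₁₀(0.775/1.000) = −2.214 dB.
So dBV = +14.9 − 2.214 = +12.7 dBV.

+12.7 dBV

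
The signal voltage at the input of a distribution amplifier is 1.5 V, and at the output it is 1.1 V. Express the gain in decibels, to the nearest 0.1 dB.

Voltage is an amplitude quantity, so gain = 20·log₁₀(V_out/V_in).
20·log₁₀(1.1/1.5) = 20·log₁₀(0.7333) = -2.7 dB.

-2.7 dB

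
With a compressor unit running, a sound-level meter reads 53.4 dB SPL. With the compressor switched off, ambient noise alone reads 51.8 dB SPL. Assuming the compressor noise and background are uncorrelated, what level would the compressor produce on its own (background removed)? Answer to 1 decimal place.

48.3 dB SPL

Background correction is a power subtraction:
L_src = 10·log₁₀(10^(53.4/10) − 10^(51.8/10)) = 10·log₁₀(67420) = 48.3 dB SPL.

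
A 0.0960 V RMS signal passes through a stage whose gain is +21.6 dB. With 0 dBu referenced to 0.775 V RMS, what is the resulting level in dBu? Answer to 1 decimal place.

+3.5 dBu

Input level: 20·log₁₀(0.0960/0.775) = -18.14 dBu.
Output: -18.14 + 21.6 = +3.5 dBu.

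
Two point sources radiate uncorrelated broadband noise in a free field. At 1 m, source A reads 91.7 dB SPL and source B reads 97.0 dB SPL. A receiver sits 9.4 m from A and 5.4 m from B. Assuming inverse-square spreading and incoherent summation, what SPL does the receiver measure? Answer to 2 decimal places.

At the listener: L_A = 91.7 − 20·log₁₀(9.4) = 72.237 dB; L_B = 97.0 − 20·log₁₀(5.4) = 82.352 dB.
Combined: 10·log₁₀(10^(72.237/10)+10^(82.352/10)) = 82.76 dB SPL.

82.76 dB SPL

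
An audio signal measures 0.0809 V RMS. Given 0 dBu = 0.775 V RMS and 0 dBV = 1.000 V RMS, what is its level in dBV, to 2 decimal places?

dBV = 20·log₁₀(V / 1.000 V).
20·log₁₀(0.0809/1.000) = -21.84 dBV.

-21.84 dBV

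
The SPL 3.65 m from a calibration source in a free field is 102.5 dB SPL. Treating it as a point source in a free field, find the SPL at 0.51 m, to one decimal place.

119.6 dB SPL

For a point source in a free field, ΔL = −20·log₁₀(d₂/d₁).
ΔL = −20·log₁₀(0.51/3.65) = 17.09 dB, so L₂ = 102.5 + (17.09) = 119.6 dB SPL.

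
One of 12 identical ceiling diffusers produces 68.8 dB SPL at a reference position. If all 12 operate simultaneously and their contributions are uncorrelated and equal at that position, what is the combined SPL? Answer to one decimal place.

79.6 dB SPL

12 equal incoherent sources raise the level by 10·log₁₀(12) = 10.79 dB.
L_total = 68.8 + 10.79 = 79.6 dB SPL.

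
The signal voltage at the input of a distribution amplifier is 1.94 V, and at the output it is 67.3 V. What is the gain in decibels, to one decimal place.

30.8 dB

Voltage is an amplitude quantity, so gain = 20·log₁₀(V_out/V_in).
20·log₁₀(67.3/1.94) = 20·log₁₀(34.69) = 30.8 dB.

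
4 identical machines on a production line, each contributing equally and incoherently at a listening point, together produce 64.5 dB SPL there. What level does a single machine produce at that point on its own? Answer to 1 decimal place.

58.5 dB SPL

4 equal incoherent sources add 10·log₁₀(4) = 6.02 dB over one source.
L_one = 64.5 − 6.02 = 58.5 dB SPL.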